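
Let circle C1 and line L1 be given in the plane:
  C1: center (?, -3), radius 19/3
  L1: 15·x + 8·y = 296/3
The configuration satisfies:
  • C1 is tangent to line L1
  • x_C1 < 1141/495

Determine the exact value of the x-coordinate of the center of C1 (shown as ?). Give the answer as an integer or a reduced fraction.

1. [C1‖L1]  x_C1² − (736/45)x_C1 + 691/45 = 0  ⇒  x_C1 = 1 or 691/45
2. given x_C1 < 1141/495: keep 1

1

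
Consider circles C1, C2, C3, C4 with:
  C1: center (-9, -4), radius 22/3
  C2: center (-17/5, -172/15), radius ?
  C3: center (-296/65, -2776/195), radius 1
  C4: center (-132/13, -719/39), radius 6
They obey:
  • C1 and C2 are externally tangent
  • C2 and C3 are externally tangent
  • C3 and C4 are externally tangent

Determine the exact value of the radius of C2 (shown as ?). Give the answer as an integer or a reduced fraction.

2

1. [ext C1·C2]  r_C2² + (44/3)r_C2 − 100/3 = 0  ⇒  r_C2 = 2 (r>0 drops 1)
2. [ext C2·C3]  r_C2² + 2r_C2 − 8 = 0  ⇒  r_C2 = 2 (r>0 drops 1)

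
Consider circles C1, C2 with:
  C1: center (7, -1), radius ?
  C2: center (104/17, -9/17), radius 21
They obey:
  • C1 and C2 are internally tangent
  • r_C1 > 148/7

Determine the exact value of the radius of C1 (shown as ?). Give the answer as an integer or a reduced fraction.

1. [int C1,C2]  r_C1² − 42r_C1 + 440 = 0  ⇒  r_C1 = 20 or 22
2. given r_C1 > 148/7: keep 22

22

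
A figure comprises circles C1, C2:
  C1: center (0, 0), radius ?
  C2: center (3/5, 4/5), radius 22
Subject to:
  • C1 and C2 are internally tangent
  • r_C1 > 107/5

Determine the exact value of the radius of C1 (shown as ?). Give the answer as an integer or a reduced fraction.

23

1. [int C1,C2]  r_C1² − 44r_C1 + 483 = 0  ⇒  r_C1 = 21 or 23
2. given r_C1 > 107/5: keep 23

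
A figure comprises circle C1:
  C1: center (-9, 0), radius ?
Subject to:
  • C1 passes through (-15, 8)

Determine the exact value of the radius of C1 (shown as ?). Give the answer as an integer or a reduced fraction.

1. [C1∋P]  r_C1² − 100 = 0  ⇒  r_C1 = 10 (r>0 drops 1)

10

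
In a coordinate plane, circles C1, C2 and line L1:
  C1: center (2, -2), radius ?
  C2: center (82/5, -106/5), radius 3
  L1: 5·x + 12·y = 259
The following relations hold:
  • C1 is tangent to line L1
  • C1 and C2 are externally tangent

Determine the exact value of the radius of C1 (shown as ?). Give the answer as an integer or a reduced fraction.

21

1. [C1‖L1]  r_C1² − 441 = 0  ⇒  r_C1 = 21 (r>0 drops 1)
2. [ext C1·C2]  r_C1² + 6r_C1 − 567 = 0  ⇒  r_C1 = 21 (r>0 drops 1)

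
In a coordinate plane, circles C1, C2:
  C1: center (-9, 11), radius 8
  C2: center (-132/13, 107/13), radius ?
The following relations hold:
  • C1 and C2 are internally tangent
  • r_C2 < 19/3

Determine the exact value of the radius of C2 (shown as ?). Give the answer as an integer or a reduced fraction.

1. [int C1,C2]  r_C2² − 16r_C2 + 55 = 0  ⇒  r_C2 = 5 or 11
2. given r_C2 < 19/3: keep 5

5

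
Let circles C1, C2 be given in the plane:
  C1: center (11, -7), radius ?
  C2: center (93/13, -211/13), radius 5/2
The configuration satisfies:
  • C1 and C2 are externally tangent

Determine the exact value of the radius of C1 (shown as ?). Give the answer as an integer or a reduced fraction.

1. [ext C1·C2]  r_C1² + 5r_C1 − 375/4 = 0  ⇒  r_C1 = 15/2 (r>0 drops 1)

15/2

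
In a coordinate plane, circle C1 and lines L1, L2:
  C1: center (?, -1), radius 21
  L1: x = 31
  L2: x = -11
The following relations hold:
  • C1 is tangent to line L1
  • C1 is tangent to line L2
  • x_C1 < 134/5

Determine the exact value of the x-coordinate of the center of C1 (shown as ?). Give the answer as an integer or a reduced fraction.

1. [C1‖L1]  x_C1² − 62x_C1 + 520 = 0  ⇒  x_C1 = 10 or 52
2. [C1‖L2]  x_C1² + 22x_C1 − 320 = 0  ⇒  x_C1 = -32 or 10

10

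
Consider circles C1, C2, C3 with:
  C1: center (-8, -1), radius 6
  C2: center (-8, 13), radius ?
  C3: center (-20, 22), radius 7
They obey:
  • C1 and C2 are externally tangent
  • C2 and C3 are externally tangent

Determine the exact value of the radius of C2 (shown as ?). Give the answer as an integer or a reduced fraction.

1. [ext C1·C2]  r_C2² + 12r_C2 − 160 = 0  ⇒  r_C2 = 8 (r>0 drops 1)
2. [ext C2·C3]  r_C2² + 14r_C2 − 176 = 0  ⇒  r_C2 = 8 (r>0 drops 1)

8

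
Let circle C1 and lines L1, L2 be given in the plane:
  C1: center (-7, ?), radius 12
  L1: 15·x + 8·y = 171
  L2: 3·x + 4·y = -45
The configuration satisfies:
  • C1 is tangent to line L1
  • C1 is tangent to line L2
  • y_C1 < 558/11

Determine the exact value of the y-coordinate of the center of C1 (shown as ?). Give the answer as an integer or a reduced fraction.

9

1. [C1‖L1]  y_C1² − 69y_C1 + 540 = 0  ⇒  y_C1 = 9 or 60
2. [C1‖L2]  y_C1² + 12y_C1 − 189 = 0  ⇒  y_C1 = -21 or 9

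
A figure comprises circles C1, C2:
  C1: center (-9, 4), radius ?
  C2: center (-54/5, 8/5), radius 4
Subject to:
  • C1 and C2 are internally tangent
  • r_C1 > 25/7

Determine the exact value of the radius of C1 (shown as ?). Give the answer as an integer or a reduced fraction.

1. [int C1,C2]  r_C1² − 8r_C1 + 7 = 0  ⇒  r_C1 = 1 or 7
2. given r_C1 > 25/7: keep 7

7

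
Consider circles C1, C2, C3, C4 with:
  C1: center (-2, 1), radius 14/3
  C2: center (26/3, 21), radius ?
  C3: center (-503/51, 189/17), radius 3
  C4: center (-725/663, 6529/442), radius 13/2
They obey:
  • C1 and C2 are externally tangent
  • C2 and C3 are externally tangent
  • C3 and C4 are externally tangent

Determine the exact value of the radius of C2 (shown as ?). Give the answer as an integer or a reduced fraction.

1. [ext C1·C2]  r_C2² + (28/3)r_C2 − 492 = 0  ⇒  r_C2 = 18 (r>0 drops 1)
2. [ext C2·C3]  r_C2² + 6r_C2 − 432 = 0  ⇒  r_C2 = 18 (r>0 drops 1)

18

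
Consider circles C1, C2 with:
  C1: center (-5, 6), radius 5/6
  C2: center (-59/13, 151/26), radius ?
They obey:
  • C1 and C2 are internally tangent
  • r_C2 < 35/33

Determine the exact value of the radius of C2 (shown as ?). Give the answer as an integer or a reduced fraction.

1/3

1. [int C1,C2]  r_C2² − (5/3)r_C2 + 4/9 = 0  ⇒  r_C2 = 1/3 or 4/3
2. given r_C2 < 35/33: keep 1/3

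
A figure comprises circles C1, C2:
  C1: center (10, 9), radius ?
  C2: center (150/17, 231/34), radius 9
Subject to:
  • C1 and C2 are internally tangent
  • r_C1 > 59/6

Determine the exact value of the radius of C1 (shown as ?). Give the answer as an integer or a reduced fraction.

23/2

1. [int C1,C2]  r_C1² − 18r_C1 + 299/4 = 0  ⇒  r_C1 = 13/2 or 23/2
2. given r_C1 > 59/6: keep 23/2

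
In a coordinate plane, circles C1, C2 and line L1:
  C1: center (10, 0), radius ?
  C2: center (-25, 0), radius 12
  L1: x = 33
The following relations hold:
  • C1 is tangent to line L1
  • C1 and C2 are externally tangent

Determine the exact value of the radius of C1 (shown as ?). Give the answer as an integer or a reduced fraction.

1. [C1‖L1]  r_C1² − 529 = 0  ⇒  r_C1 = 23 (r>0 drops 1)
2. [ext C1·C2]  r_C1² + 24r_C1 − 1081 = 0  ⇒  r_C1 = 23 (r>0 drops 1)

23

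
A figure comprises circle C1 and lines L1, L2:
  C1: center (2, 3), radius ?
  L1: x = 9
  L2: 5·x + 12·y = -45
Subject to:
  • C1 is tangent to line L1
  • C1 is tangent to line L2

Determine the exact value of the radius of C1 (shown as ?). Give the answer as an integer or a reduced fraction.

7

1. [C1‖L1]  r_C1² − 49 = 0  ⇒  r_C1 = 7 (r>0 drops 1)
2. [C1‖L2]  r_C1² − 49 = 0  ⇒  r_C1 = 7 (r>0 drops 1)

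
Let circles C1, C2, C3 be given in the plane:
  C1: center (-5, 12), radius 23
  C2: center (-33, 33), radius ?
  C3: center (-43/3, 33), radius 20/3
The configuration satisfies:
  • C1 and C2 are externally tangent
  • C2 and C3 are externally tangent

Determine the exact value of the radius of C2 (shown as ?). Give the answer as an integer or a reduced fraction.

12

1. [ext C1·C2]  r_C2² + 46r_C2 − 696 = 0  ⇒  r_C2 = 12 (r>0 drops 1)
2. [ext C2·C3]  r_C2² + (40/3)r_C2 − 304 = 0  ⇒  r_C2 = 12 (r>0 drops 1)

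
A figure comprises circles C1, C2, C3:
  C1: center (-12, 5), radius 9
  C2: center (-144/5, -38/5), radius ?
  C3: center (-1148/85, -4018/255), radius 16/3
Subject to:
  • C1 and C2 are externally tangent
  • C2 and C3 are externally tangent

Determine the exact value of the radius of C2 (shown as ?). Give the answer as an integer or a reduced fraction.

12

1. [ext C1·C2]  r_C2² + 18r_C2 − 360 = 0  ⇒  r_C2 = 12 (r>0 drops 1)
2. [ext C2·C3]  r_C2² + (32/3)r_C2 − 272 = 0  ⇒  r_C2 = 12 (r>0 drops 1)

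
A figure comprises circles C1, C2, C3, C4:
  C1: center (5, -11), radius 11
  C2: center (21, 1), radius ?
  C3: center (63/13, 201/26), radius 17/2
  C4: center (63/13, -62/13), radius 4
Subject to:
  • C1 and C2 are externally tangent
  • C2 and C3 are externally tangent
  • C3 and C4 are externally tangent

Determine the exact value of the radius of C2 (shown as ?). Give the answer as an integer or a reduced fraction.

9

1. [ext C1·C2]  r_C2² + 22r_C2 − 279 = 0  ⇒  r_C2 = 9 (r>0 drops 1)
2. [ext C2·C3]  r_C2² + 17r_C2 − 234 = 0  ⇒  r_C2 = 9 (r>0 drops 1)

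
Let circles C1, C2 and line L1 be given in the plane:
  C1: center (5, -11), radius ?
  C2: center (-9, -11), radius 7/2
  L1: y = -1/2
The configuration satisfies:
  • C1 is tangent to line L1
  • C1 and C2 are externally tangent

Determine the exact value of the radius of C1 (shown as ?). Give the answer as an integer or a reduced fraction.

1. [C1‖L1]  r_C1² − 441/4 = 0  ⇒  r_C1 = 21/2 (r>0 drops 1)
2. [ext C1·C2]  r_C1² + 7r_C1 − 735/4 = 0  ⇒  r_C1 = 21/2 (r>0 drops 1)

21/2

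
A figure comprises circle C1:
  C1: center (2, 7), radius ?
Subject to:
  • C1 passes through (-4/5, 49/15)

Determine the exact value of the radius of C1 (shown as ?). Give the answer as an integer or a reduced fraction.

14/3

1. [C1∋P]  r_C1² − 196/9 = 0  ⇒  r_C1 = 14/3 (r>0 drops 1)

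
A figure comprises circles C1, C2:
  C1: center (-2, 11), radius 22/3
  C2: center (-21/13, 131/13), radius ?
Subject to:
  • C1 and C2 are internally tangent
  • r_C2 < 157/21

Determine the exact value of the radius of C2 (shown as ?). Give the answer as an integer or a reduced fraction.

1. [int C1,C2]  r_C2² − (44/3)r_C2 + 475/9 = 0  ⇒  r_C2 = 19/3 or 25/3
2. given r_C2 < 157/21: keep 19/3

19/3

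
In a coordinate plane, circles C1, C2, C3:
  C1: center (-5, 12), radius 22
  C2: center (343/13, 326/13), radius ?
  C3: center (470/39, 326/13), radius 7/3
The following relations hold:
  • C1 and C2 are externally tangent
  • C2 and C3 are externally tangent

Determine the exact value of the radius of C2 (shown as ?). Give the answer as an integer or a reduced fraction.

12

1. [ext C1·C2]  r_C2² + 44r_C2 − 672 = 0  ⇒  r_C2 = 12 (r>0 drops 1)
2. [ext C2·C3]  r_C2² + (14/3)r_C2 − 200 = 0  ⇒  r_C2 = 12 (r>0 drops 1)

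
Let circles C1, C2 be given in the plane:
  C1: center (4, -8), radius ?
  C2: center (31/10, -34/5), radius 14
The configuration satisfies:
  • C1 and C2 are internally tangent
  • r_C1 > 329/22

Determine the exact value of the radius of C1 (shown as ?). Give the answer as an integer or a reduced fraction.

1. [int C1,C2]  r_C1² − 28r_C1 + 775/4 = 0  ⇒  r_C1 = 25/2 or 31/2
2. given r_C1 > 329/22: keep 31/2

31/2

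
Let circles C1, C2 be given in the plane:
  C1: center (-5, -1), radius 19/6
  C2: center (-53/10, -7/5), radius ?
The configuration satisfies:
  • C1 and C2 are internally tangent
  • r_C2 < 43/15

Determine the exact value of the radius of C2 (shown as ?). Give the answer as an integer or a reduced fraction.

8/3

1. [int C1,C2]  r_C2² − (19/3)r_C2 + 88/9 = 0  ⇒  r_C2 = 8/3 or 11/3
2. given r_C2 < 43/15: keep 8/3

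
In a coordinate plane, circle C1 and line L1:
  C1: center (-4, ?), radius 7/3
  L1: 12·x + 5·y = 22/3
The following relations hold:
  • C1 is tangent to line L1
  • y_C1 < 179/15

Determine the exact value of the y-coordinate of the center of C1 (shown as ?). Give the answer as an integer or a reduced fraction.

1. [C1‖L1]  y_C1² − (332/15)y_C1 + 257/3 = 0  ⇒  y_C1 = 5 or 257/15
2. given y_C1 < 179/15: keep 5

5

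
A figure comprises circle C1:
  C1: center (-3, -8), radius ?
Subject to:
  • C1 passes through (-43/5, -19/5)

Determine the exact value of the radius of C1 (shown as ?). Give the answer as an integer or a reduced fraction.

1. [C1∋P]  r_C1² − 49 = 0  ⇒  r_C1 = 7 (r>0 drops 1)

7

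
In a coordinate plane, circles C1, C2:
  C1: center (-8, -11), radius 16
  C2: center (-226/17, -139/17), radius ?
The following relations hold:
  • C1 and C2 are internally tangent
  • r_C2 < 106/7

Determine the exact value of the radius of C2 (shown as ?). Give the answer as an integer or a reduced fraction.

10

1. [int C1,C2]  r_C2² − 32r_C2 + 220 = 0  ⇒  r_C2 = 10 or 22
2. given r_C2 < 106/7: keep 10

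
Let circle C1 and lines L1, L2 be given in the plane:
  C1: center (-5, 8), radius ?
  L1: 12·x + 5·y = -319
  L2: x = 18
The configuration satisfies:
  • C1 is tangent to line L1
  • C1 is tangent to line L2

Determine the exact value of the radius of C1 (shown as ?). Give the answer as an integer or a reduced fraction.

1. [C1‖L1]  r_C1² − 529 = 0  ⇒  r_C1 = 23 (r>0 drops 1)
2. [C1‖L2]  r_C1² − 529 = 0  ⇒  r_C1 = 23 (r>0 drops 1)

23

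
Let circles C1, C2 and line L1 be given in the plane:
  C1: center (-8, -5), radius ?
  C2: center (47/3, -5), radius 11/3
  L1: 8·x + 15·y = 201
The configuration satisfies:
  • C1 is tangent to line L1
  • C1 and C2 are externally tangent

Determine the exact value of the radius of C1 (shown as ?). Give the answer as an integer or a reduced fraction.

20

1. [C1‖L1]  r_C1² − 400 = 0  ⇒  r_C1 = 20 (r>0 drops 1)
2. [ext C1·C2]  r_C1² + (22/3)r_C1 − 1640/3 = 0  ⇒  r_C1 = 20 (r>0 drops 1)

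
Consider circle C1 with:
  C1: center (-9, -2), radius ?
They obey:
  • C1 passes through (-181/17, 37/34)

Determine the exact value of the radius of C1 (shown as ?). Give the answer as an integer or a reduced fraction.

7/2

1. [C1∋P]  r_C1² − 49/4 = 0  ⇒  r_C1 = 7/2 (r>0 drops 1)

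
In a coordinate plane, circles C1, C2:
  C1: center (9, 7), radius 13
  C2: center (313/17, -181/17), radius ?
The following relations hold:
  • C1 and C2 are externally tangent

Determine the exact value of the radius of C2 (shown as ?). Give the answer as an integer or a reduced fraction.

1. [ext C1·C2]  r_C2² + 26r_C2 − 231 = 0  ⇒  r_C2 = 7 (r>0 drops 1)

7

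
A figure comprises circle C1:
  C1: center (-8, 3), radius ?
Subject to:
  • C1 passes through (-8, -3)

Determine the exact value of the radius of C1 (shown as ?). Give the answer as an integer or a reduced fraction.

1. [C1∋P]  r_C1² − 36 = 0  ⇒  r_C1 = 6 (r>0 drops 1)

6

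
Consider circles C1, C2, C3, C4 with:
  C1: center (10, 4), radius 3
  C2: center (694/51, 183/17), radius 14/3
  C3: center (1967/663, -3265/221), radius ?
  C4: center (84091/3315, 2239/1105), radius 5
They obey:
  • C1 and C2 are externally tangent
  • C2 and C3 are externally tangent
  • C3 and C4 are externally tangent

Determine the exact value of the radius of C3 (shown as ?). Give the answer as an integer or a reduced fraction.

1. [ext C2·C3]  r_C3² + (28/3)r_C3 − 2231/3 = 0  ⇒  r_C3 = 23 (r>0 drops 1)
2. [ext C3·C4]  r_C3² + 10r_C3 − 759 = 0  ⇒  r_C3 = 23 (r>0 drops 1)

23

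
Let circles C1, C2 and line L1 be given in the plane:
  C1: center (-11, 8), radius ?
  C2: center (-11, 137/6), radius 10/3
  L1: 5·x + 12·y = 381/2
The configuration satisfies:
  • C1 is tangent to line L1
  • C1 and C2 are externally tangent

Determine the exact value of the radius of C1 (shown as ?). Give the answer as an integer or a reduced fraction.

1. [C1‖L1]  r_C1² − 529/4 = 0  ⇒  r_C1 = 23/2 (r>0 drops 1)
2. [ext C1·C2]  r_C1² + (20/3)r_C1 − 2507/12 = 0  ⇒  r_C1 = 23/2 (r>0 drops 1)

23/2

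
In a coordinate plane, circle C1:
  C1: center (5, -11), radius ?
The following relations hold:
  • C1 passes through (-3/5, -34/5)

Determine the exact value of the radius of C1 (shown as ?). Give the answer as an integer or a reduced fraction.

1. [C1∋P]  r_C1² − 49 = 0  ⇒  r_C1 = 7 (r>0 drops 1)

7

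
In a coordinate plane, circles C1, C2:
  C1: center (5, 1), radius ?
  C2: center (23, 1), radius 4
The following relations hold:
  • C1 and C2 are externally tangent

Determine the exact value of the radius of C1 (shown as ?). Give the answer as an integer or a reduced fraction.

1. [ext C1·C2]  r_C1² + 8r_C1 − 308 = 0  ⇒  r_C1 = 14 (r>0 drops 1)

14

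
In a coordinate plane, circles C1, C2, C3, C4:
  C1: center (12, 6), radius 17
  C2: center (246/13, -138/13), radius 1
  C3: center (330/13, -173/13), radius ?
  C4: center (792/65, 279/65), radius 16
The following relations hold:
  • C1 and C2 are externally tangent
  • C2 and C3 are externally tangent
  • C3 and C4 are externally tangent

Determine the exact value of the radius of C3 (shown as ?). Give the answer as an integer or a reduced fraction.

6

1. [ext C2·C3]  r_C3² + 2r_C3 − 48 = 0  ⇒  r_C3 = 6 (r>0 drops 1)
2. [ext C3·C4]  r_C3² + 32r_C3 − 228 = 0  ⇒  r_C3 = 6 (r>0 drops 1)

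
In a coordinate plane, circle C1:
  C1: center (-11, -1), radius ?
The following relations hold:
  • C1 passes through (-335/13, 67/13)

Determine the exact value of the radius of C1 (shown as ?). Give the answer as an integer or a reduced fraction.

1. [C1∋P]  r_C1² − 256 = 0  ⇒  r_C1 = 16 (r>0 drops 1)

16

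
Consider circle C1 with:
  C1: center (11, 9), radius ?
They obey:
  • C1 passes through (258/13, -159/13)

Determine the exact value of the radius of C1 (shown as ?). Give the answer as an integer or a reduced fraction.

1. [C1∋P]  r_C1² − 529 = 0  ⇒  r_C1 = 23 (r>0 drops 1)

23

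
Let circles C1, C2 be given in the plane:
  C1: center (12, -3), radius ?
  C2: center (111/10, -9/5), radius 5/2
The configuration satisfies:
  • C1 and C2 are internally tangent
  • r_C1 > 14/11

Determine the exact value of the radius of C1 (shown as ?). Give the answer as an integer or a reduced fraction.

4

1. [int C1,C2]  r_C1² − 5r_C1 + 4 = 0  ⇒  r_C1 = 1 or 4
2. given r_C1 > 14/11: keep 4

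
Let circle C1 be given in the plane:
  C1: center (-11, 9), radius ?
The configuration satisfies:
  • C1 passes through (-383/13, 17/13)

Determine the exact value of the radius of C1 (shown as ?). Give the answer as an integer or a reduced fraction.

1. [C1∋P]  r_C1² − 400 = 0  ⇒  r_C1 = 20 (r>0 drops 1)

20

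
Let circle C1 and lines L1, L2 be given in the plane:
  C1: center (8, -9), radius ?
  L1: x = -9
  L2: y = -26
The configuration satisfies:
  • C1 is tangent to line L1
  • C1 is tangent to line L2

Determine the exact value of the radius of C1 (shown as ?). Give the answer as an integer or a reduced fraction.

17

1. [C1‖L1]  r_C1² − 289 = 0  ⇒  r_C1 = 17 (r>0 drops 1)
2. [C1‖L2]  r_C1² − 289 = 0  ⇒  r_C1 = 17 (r>0 drops 1)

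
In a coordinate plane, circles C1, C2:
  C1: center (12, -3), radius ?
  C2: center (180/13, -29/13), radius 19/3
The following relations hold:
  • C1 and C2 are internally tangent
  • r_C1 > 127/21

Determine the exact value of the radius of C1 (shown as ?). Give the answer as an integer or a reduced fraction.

1. [int C1,C2]  r_C1² − (38/3)r_C1 + 325/9 = 0  ⇒  r_C1 = 13/3 or 25/3
2. given r_C1 > 127/21: keep 25/3

25/3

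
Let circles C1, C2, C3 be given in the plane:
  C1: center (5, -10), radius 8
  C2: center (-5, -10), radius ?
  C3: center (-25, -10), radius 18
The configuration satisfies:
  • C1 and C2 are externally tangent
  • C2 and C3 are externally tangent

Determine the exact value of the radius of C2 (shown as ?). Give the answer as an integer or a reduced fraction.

1. [ext C1·C2]  r_C2² + 16r_C2 − 36 = 0  ⇒  r_C2 = 2 (r>0 drops 1)
2. [ext C2·C3]  r_C2² + 36r_C2 − 76 = 0  ⇒  r_C2 = 2 (r>0 drops 1)

2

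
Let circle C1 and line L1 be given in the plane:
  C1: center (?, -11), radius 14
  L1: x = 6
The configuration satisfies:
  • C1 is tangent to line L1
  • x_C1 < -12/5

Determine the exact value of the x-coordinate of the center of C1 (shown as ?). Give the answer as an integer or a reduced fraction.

1. [C1‖L1]  x_C1² − 12x_C1 − 160 = 0  ⇒  x_C1 = -8 or 20
2. given x_C1 < -12/5: keep -8

-8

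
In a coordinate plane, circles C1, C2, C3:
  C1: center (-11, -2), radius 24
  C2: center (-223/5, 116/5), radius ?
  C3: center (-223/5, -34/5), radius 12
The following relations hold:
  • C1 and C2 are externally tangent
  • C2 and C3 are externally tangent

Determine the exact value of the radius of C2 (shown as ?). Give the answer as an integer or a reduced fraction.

1. [ext C1·C2]  r_C2² + 48r_C2 − 1188 = 0  ⇒  r_C2 = 18 (r>0 drops 1)
2. [ext C2·C3]  r_C2² + 24r_C2 − 756 = 0  ⇒  r_C2 = 18 (r>0 drops 1)

18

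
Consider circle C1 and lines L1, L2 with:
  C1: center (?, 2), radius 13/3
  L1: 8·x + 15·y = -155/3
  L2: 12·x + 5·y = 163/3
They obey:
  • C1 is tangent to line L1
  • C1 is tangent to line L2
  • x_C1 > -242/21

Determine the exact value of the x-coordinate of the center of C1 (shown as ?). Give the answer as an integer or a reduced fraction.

1. [C1‖L1]  x_C1² + (245/12)x_C1 + 233/12 = 0  ⇒  x_C1 = -233/12 or -1
2. [C1‖L2]  x_C1² − (133/18)x_C1 − 151/18 = 0  ⇒  x_C1 = -1 or 151/18

-1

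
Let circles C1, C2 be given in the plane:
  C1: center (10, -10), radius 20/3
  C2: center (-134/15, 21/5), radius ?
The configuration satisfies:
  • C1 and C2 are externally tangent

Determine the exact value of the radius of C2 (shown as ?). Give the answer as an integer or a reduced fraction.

1. [ext C1·C2]  r_C2² + (40/3)r_C2 − 1547/3 = 0  ⇒  r_C2 = 17 (r>0 drops 1)

17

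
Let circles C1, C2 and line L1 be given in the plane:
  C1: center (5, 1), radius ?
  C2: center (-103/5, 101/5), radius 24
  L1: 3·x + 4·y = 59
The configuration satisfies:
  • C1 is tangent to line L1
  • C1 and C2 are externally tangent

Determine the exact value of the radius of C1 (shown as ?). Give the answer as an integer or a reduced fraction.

1. [C1‖L1]  r_C1² − 64 = 0  ⇒  r_C1 = 8 (r>0 drops 1)
2. [ext C1·C2]  r_C1² + 48r_C1 − 448 = 0  ⇒  r_C1 = 8 (r>0 drops 1)

8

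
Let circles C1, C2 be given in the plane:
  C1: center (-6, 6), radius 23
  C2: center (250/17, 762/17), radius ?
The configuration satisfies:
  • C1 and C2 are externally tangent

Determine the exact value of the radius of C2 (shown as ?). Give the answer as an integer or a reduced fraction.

21

1. [ext C1·C2]  r_C2² + 46r_C2 − 1407 = 0  ⇒  r_C2 = 21 (r>0 drops 1)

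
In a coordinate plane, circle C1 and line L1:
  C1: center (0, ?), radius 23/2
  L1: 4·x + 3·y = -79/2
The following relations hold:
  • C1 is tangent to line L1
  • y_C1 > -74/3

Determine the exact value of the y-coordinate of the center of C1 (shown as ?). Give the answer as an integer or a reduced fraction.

6

1. [C1‖L1]  y_C1² + (79/3)y_C1 − 194 = 0  ⇒  y_C1 = -97/3 or 6
2. given y_C1 > -74/3: keep 6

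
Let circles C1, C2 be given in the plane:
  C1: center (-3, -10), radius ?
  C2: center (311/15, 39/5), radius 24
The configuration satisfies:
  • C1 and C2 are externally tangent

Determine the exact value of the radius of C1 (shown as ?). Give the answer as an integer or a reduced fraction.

17/3

1. [ext C1·C2]  r_C1² + 48r_C1 − 2737/9 = 0  ⇒  r_C1 = 17/3 (r>0 drops 1)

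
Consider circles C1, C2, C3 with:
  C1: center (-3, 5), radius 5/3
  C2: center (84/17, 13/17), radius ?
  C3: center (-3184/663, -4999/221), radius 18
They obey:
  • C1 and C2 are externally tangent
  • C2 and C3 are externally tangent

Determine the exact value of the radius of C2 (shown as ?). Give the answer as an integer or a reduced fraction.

1. [ext C1·C2]  r_C2² + (10/3)r_C2 − 704/9 = 0  ⇒  r_C2 = 22/3 (r>0 drops 1)
2. [ext C2·C3]  r_C2² + 36r_C2 − 2860/9 = 0  ⇒  r_C2 = 22/3 (r>0 drops 1)

22/3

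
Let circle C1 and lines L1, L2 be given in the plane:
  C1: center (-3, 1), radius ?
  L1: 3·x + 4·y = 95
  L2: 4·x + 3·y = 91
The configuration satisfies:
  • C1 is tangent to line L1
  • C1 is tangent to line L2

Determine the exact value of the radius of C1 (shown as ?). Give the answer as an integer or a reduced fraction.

20

1. [C1‖L1]  r_C1² − 400 = 0  ⇒  r_C1 = 20 (r>0 drops 1)
2. [C1‖L2]  r_C1² − 400 = 0  ⇒  r_C1 = 20 (r>0 drops 1)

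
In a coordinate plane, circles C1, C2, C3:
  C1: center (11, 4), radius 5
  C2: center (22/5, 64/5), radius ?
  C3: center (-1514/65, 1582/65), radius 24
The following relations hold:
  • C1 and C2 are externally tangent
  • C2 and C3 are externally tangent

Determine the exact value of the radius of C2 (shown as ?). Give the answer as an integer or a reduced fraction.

6

1. [ext C1·C2]  r_C2² + 10r_C2 − 96 = 0  ⇒  r_C2 = 6 (r>0 drops 1)
2. [ext C2·C3]  r_C2² + 48r_C2 − 324 = 0  ⇒  r_C2 = 6 (r>0 drops 1)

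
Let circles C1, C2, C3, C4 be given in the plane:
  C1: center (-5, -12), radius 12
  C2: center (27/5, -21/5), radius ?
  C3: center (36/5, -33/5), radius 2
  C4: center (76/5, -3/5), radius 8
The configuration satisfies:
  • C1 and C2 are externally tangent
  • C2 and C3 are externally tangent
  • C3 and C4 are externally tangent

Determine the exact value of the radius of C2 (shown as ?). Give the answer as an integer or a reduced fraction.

1. [ext C1·C2]  r_C2² + 24r_C2 − 25 = 0  ⇒  r_C2 = 1 (r>0 drops 1)
2. [ext C2·C3]  r_C2² + 4r_C2 − 5 = 0  ⇒  r_C2 = 1 (r>0 drops 1)

1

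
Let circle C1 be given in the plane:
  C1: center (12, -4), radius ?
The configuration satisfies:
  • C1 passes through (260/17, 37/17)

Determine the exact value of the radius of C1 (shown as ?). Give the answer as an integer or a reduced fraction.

7

1. [C1∋P]  r_C1² − 49 = 0  ⇒  r_C1 = 7 (r>0 drops 1)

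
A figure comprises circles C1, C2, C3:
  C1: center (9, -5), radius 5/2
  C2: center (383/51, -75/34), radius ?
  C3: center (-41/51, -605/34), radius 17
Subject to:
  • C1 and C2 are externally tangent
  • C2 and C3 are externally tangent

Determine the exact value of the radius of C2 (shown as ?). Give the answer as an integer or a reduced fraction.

2/3

1. [ext C1·C2]  r_C2² + 5r_C2 − 34/9 = 0  ⇒  r_C2 = 2/3 (r>0 drops 1)
2. [ext C2·C3]  r_C2² + 34r_C2 − 208/9 = 0  ⇒  r_C2 = 2/3 (r>0 drops 1)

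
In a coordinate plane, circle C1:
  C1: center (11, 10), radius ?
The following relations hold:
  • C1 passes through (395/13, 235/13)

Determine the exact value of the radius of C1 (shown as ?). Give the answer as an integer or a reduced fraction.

1. [C1∋P]  r_C1² − 441 = 0  ⇒  r_C1 = 21 (r>0 drops 1)

21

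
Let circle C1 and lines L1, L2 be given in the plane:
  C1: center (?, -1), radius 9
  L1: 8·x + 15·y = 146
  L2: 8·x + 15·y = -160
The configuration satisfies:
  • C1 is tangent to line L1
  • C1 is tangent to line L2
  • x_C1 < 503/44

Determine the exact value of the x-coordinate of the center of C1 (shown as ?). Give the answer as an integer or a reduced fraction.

1

1. [C1‖L1]  x_C1² − (161/4)x_C1 + 157/4 = 0  ⇒  x_C1 = 1 or 157/4
2. [C1‖L2]  x_C1² + (145/4)x_C1 − 149/4 = 0  ⇒  x_C1 = -149/4 or 1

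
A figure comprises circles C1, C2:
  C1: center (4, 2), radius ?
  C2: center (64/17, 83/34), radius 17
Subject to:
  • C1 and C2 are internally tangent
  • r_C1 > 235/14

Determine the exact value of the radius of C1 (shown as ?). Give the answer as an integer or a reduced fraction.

1. [int C1,C2]  r_C1² − 34r_C1 + 1155/4 = 0  ⇒  r_C1 = 33/2 or 35/2
2. given r_C1 > 235/14: keep 35/2

35/2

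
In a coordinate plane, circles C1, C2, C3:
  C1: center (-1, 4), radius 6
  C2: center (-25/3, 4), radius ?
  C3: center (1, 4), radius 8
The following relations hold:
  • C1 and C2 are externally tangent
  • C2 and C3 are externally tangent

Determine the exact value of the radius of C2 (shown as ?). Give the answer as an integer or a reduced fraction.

4/3

1. [ext C1·C2]  r_C2² + 12r_C2 − 160/9 = 0  ⇒  r_C2 = 4/3 (r>0 drops 1)
2. [ext C2·C3]  r_C2² + 16r_C2 − 208/9 = 0  ⇒  r_C2 = 4/3 (r>0 drops 1)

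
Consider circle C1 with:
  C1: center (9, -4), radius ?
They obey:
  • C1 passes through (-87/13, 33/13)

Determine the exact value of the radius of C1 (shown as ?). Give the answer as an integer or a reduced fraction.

17

1. [C1∋P]  r_C1² − 289 = 0  ⇒  r_C1 = 17 (r>0 drops 1)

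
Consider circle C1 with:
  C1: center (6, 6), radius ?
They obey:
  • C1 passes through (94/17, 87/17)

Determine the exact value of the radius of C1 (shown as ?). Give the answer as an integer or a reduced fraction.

1

1. [C1∋P]  r_C1² − 1 = 0  ⇒  r_C1 = 1 (r>0 drops 1)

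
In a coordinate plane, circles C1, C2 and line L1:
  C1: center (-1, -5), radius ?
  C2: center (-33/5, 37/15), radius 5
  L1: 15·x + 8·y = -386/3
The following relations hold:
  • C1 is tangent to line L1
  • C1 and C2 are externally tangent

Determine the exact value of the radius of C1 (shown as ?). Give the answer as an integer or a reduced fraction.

1. [C1‖L1]  r_C1² − 169/9 = 0  ⇒  r_C1 = 13/3 (r>0 drops 1)
2. [ext C1·C2]  r_C1² + 10r_C1 − 559/9 = 0  ⇒  r_C1 = 13/3 (r>0 drops 1)

13/3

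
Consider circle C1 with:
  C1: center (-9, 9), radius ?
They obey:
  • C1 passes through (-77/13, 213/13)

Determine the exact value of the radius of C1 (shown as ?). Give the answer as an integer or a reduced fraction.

1. [C1∋P]  r_C1² − 64 = 0  ⇒  r_C1 = 8 (r>0 drops 1)

8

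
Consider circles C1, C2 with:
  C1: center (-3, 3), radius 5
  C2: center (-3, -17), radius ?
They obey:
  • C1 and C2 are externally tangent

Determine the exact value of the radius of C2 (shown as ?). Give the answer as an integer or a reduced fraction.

15

1. [ext C1·C2]  r_C2² + 10r_C2 − 375 = 0  ⇒  r_C2 = 15 (r>0 drops 1)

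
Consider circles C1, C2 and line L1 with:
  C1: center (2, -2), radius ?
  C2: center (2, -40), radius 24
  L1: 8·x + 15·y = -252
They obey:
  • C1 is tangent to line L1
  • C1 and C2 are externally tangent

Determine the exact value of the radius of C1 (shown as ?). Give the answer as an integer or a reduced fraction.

1. [C1‖L1]  r_C1² − 196 = 0  ⇒  r_C1 = 14 (r>0 drops 1)
2. [ext C1·C2]  r_C1² + 48r_C1 − 868 = 0  ⇒  r_C1 = 14 (r>0 drops 1)

14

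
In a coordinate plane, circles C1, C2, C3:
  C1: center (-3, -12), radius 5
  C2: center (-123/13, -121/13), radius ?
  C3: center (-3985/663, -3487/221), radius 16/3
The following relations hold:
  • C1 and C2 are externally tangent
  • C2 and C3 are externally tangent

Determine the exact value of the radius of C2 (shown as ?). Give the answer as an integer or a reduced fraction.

1. [ext C1·C2]  r_C2² + 10r_C2 − 24 = 0  ⇒  r_C2 = 2 (r>0 drops 1)
2. [ext C2·C3]  r_C2² + (32/3)r_C2 − 76/3 = 0  ⇒  r_C2 = 2 (r>0 drops 1)

2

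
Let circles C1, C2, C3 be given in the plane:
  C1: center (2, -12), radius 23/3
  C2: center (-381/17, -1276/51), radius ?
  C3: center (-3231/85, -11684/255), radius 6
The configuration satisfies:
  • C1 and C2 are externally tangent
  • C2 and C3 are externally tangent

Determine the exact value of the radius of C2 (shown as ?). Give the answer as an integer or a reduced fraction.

20

1. [ext C1·C2]  r_C2² + (46/3)r_C2 − 2120/3 = 0  ⇒  r_C2 = 20 (r>0 drops 1)
2. [ext C2·C3]  r_C2² + 12r_C2 − 640 = 0  ⇒  r_C2 = 20 (r>0 drops 1)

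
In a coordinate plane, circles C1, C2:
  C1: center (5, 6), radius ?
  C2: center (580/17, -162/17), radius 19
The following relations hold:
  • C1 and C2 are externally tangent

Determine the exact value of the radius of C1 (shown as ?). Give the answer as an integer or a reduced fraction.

14

1. [ext C1·C2]  r_C1² + 38r_C1 − 728 = 0  ⇒  r_C1 = 14 (r>0 drops 1)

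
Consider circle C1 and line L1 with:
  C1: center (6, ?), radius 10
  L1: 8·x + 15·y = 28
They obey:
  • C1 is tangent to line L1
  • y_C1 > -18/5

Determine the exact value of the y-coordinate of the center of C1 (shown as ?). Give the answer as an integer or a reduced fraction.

1. [C1‖L1]  y_C1² + (8/3)y_C1 − 380/3 = 0  ⇒  y_C1 = -38/3 or 10
2. given y_C1 > -18/5: keep 10

10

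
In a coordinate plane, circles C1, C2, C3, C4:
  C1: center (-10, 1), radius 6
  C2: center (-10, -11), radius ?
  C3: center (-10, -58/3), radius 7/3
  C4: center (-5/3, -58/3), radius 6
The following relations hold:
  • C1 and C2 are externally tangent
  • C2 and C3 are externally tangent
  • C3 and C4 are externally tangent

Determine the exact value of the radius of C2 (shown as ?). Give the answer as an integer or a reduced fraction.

6

1. [ext C1·C2]  r_C2² + 12r_C2 − 108 = 0  ⇒  r_C2 = 6 (r>0 drops 1)
2. [ext C2·C3]  r_C2² + (14/3)r_C2 − 64 = 0  ⇒  r_C2 = 6 (r>0 drops 1)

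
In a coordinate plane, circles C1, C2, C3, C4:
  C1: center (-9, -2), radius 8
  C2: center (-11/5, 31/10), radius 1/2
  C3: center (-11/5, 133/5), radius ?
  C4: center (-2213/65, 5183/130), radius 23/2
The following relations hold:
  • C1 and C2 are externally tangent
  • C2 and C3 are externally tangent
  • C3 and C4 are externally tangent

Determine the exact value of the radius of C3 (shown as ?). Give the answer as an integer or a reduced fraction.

23

1. [ext C2·C3]  r_C3² + 1r_C3 − 552 = 0  ⇒  r_C3 = 23 (r>0 drops 1)
2. [ext C3·C4]  r_C3² + 23r_C3 − 1058 = 0  ⇒  r_C3 = 23 (r>0 drops 1)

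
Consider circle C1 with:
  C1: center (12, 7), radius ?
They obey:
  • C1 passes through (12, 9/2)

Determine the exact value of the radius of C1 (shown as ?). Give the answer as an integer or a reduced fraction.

1. [C1∋P]  r_C1² − 25/4 = 0  ⇒  r_C1 = 5/2 (r>0 drops 1)

5/2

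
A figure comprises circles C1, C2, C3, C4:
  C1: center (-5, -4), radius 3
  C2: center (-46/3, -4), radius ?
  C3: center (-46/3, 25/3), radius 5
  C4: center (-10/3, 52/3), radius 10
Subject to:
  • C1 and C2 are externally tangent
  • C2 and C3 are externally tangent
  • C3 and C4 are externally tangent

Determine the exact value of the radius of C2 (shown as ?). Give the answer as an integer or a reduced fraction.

22/3

1. [ext C1·C2]  r_C2² + 6r_C2 − 880/9 = 0  ⇒  r_C2 = 22/3 (r>0 drops 1)
2. [ext C2·C3]  r_C2² + 10r_C2 − 1144/9 = 0  ⇒  r_C2 = 22/3 (r>0 drops 1)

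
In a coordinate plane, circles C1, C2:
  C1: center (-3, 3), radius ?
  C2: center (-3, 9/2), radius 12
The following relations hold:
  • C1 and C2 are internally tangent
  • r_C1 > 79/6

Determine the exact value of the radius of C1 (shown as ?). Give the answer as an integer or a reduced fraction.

27/2

1. [int C1,C2]  r_C1² − 24r_C1 + 567/4 = 0  ⇒  r_C1 = 21/2 or 27/2
2. given r_C1 > 79/6: keep 27/2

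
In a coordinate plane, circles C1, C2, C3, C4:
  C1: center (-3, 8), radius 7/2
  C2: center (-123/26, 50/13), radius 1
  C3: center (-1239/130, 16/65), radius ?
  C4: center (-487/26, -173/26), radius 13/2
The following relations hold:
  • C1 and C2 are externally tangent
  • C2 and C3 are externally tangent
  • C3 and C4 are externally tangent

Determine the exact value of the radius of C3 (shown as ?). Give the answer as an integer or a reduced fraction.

5

1. [ext C2·C3]  r_C3² + 2r_C3 − 35 = 0  ⇒  r_C3 = 5 (r>0 drops 1)
2. [ext C3·C4]  r_C3² + 13r_C3 − 90 = 0  ⇒  r_C3 = 5 (r>0 drops 1)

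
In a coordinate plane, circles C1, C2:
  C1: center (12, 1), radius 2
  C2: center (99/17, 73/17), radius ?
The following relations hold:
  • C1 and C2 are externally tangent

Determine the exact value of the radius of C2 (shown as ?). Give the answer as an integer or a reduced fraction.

5

1. [ext C1·C2]  r_C2² + 4r_C2 − 45 = 0  ⇒  r_C2 = 5 (r>0 drops 1)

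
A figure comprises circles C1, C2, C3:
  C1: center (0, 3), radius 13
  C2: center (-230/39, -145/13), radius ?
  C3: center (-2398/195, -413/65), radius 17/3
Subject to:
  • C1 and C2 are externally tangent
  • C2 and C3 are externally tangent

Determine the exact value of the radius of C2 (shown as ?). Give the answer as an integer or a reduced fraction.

1. [ext C1·C2]  r_C2² + 26r_C2 − 595/9 = 0  ⇒  r_C2 = 7/3 (r>0 drops 1)
2. [ext C2·C3]  r_C2² + (34/3)r_C2 − 287/9 = 0  ⇒  r_C2 = 7/3 (r>0 drops 1)

7/3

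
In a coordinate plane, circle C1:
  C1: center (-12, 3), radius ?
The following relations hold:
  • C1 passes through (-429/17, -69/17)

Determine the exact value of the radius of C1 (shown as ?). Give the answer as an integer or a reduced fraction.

15

1. [C1∋P]  r_C1² − 225 = 0  ⇒  r_C1 = 15 (r>0 drops 1)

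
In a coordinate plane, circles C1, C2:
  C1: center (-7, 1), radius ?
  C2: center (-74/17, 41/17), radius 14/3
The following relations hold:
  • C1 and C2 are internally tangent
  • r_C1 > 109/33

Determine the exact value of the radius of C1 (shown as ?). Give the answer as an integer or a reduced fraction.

1. [int C1,C2]  r_C1² − (28/3)r_C1 + 115/9 = 0  ⇒  r_C1 = 5/3 or 23/3
2. given r_C1 > 109/33: keep 23/3

23/3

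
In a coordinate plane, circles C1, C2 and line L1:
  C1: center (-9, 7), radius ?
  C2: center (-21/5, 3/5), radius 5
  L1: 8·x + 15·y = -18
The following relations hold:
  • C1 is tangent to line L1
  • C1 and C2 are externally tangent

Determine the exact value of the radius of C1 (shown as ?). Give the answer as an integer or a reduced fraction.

1. [C1‖L1]  r_C1² − 9 = 0  ⇒  r_C1 = 3 (r>0 drops 1)
2. [ext C1·C2]  r_C1² + 10r_C1 − 39 = 0  ⇒  r_C1 = 3 (r>0 drops 1)

3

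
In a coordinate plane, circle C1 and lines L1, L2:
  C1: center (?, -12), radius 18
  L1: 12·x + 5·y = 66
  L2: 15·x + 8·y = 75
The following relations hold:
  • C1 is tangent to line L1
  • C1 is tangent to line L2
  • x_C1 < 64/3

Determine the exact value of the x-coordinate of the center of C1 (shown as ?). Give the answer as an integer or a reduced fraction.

1. [C1‖L1]  x_C1² − 21x_C1 − 270 = 0  ⇒  x_C1 = -9 or 30
2. [C1‖L2]  x_C1² − (114/5)x_C1 − 1431/5 = 0  ⇒  x_C1 = -9 or 159/5

-9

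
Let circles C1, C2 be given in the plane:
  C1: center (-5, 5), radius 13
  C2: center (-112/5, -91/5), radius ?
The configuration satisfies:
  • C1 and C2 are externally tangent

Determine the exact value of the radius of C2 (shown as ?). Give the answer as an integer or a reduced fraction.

1. [ext C1·C2]  r_C2² + 26r_C2 − 672 = 0  ⇒  r_C2 = 16 (r>0 drops 1)

16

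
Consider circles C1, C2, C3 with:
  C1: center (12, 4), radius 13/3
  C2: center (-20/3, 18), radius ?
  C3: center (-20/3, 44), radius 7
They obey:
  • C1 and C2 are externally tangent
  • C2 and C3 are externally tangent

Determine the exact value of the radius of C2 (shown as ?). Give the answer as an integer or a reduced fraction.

1. [ext C1·C2]  r_C2² + (26/3)r_C2 − 1577/3 = 0  ⇒  r_C2 = 19 (r>0 drops 1)
2. [ext C2·C3]  r_C2² + 14r_C2 − 627 = 0  ⇒  r_C2 = 19 (r>0 drops 1)

19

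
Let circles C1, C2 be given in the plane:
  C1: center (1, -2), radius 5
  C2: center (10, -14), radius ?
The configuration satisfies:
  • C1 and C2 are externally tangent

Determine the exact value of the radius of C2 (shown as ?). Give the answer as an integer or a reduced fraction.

1. [ext C1·C2]  r_C2² + 10r_C2 − 200 = 0  ⇒  r_C2 = 10 (r>0 drops 1)

10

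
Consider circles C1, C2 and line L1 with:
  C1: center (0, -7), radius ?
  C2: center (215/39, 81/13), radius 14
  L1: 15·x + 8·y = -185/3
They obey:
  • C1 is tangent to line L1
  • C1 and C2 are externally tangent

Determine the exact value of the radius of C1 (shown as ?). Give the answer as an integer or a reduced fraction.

1/3

1. [C1‖L1]  r_C1² − 1/9 = 0  ⇒  r_C1 = 1/3 (r>0 drops 1)
2. [ext C1·C2]  r_C1² + 28r_C1 − 85/9 = 0  ⇒  r_C1 = 1/3 (r>0 drops 1)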